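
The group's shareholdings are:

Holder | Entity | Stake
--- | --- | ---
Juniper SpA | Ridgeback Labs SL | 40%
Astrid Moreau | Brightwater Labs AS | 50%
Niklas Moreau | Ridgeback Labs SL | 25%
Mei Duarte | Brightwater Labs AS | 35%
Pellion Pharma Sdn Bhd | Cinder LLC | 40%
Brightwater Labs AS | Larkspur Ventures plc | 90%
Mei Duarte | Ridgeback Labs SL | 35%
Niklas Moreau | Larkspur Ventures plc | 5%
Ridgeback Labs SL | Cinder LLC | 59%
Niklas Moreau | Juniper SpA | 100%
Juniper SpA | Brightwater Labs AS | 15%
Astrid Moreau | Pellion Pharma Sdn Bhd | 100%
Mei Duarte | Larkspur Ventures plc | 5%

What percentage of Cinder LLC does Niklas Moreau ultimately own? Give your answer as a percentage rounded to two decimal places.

38.35%

Niklas reaches Cinder along 2 paths.
Via Juniper → Ridgeback: 100% × 40% × 59% = 23.6%.
Via Ridgeback: 25% × 59% = 14.75%.
Total: 23.6% + 14.75% = 38.35%.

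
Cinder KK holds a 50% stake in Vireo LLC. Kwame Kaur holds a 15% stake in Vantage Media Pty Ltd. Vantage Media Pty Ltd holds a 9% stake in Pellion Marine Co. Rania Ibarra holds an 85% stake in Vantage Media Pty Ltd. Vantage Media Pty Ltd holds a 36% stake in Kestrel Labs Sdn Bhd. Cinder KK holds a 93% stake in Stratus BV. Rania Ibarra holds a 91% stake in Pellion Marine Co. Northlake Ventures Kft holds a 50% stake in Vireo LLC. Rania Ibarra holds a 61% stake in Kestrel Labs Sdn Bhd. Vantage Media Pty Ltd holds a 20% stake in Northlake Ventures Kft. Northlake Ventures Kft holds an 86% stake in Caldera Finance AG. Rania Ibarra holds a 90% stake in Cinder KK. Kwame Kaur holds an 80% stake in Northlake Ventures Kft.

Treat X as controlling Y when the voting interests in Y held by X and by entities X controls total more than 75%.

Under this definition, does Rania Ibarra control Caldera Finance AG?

No

Rania holds 85% of Vantage, so Rania controls Vantage.
Rania and Vantage together hold 61% + 36% = 97% of Kestrel, so Rania controls Kestrel.
Rania holds 90% of Cinder, so Rania controls Cinder.
Cinder holds 93% of Stratus, so Rania controls Stratus.
Vantage and Rania together hold 9% + 91% = 100% of Pellion, so Rania controls Pellion.
Neither Rania nor any entity Rania controls holds any voting interest in Caldera.
So Rania does not control Caldera.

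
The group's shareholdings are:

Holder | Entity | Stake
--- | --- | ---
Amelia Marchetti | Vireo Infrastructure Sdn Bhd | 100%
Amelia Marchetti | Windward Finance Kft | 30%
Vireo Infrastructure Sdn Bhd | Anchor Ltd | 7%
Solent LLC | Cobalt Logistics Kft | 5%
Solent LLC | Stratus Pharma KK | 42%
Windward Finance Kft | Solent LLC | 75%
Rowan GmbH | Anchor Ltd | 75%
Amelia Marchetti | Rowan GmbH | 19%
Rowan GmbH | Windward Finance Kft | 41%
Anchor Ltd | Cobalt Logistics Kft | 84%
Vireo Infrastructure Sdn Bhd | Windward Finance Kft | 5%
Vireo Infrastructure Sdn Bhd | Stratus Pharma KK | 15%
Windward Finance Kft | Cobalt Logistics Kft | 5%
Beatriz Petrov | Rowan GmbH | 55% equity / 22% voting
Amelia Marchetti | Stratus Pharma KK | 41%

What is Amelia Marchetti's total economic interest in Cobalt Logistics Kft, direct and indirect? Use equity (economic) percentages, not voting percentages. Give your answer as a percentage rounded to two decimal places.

21.59%

Amelia reaches Cobalt along 8 paths.
Via Vireo → Windward → Solent: 100% × 5% × 75% × 5% = 0.1875%.
Via Rowan → Windward → Solent: 19% × 41% × 75% × 5% = 0.292125%.
Via Windward → Solent: 30% × 75% × 5% = 1.125%.
Via Vireo → Anchor: 100% × 7% × 84% = 5.88%.
Via Rowan → Anchor: 19% × 75% × 84% = 11.97%.
Via Vireo → Windward: 100% × 5% × 5% = 0.25%.
Via Rowan → Windward: 19% × 41% × 5% = 0.3895%.
Via Windward: 30% × 5% = 1.5%.
Total: 0.1875% + 0.292125% + 1.125% + 5.88% + 11.97% + 0.25% + 0.3895% + 1.5% = 21.594125%.
Rounded: 21.59%.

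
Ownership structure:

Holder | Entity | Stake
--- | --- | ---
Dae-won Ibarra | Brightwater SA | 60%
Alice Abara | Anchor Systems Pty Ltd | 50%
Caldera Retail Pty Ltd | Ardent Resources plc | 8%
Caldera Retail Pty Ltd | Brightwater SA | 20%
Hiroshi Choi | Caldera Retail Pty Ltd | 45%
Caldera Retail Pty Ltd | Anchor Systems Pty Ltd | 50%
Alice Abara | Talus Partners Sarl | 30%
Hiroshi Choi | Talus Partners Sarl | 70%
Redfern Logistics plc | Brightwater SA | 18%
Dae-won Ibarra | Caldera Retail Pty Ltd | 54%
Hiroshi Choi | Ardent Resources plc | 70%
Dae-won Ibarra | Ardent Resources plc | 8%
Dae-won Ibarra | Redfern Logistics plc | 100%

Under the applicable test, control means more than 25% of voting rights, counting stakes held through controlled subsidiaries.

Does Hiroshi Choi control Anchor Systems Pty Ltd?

Yes

Hiroshi holds 45% of Caldera, so Hiroshi controls Caldera.
Caldera holds 50% of Anchor, so Hiroshi controls Anchor.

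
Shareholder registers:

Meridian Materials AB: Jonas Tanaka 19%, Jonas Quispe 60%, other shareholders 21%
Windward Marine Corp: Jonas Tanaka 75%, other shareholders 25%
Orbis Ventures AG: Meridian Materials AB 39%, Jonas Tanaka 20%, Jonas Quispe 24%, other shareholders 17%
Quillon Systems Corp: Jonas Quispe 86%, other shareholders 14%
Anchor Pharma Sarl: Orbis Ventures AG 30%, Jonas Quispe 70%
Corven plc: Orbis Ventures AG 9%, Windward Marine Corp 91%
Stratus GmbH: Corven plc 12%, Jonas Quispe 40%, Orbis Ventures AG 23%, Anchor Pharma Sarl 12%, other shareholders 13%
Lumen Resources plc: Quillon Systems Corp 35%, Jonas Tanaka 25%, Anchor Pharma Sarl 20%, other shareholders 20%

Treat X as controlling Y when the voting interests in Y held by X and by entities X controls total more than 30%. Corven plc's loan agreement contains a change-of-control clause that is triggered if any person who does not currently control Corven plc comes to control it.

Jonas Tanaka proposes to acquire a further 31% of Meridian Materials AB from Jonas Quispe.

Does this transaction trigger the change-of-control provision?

No

The purchase adds only to Jonas Tanaka's holdings (Jonas Quispe's stake shrinks), so Jonas Tanaka is the only person who could newly come to control Corven.
Jonas Tanaka holds 75% of Windward, so Jonas Tanaka controls Windward.
Windward holds 91% of Corven, so Jonas Tanaka controls Corven.
So Jonas Tanaka already controls Corven before the transaction.
After the purchase, Jonas Tanaka's direct stake in Meridian rises to 19% + 31% = 50%, and Jonas Quispe's stake falls to 29%.
Jonas Tanaka controlled Corven already, so this is not a new person acquiring control; every other person's position is unchanged or reduced.
No new person acquires control, so the clause is not triggered.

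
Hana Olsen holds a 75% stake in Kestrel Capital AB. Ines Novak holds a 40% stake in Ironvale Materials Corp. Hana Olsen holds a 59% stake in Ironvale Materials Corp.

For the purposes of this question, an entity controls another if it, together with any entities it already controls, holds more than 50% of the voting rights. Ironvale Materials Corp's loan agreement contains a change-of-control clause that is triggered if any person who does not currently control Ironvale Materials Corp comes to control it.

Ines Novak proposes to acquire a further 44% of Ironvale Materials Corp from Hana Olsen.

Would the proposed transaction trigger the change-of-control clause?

Yes

The purchase adds only to Ines's holdings (Hana's stake shrinks), so Ines is the only person who could newly come to control Ironvale.
Ines's largest direct stake is 40% in Ironvale, which does not meet the threshold, so Ines controls no company.
In Ironvale, Ines's side holds only 40%, not > 50%.
So before the transaction, Ines does not control Ironvale.
After the purchase, Ines's direct stake in Ironvale rises to 40% + 44% = 84%, and Hana's stake falls to 15%.
Ines holds 84% of Ironvale, so Ines controls Ironvale.
Ines did not control Ironvale before and does after, so the clause is triggered.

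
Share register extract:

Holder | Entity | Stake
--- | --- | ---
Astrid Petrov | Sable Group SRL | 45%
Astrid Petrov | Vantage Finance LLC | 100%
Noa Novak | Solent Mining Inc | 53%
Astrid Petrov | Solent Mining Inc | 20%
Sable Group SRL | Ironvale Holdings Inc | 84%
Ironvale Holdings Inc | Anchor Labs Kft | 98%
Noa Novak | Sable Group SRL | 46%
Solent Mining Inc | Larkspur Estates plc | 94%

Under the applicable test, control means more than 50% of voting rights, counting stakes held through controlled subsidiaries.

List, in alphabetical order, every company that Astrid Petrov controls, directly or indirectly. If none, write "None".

Vantage Finance LLC

Astrid holds 100% of Vantage, so Astrid controls Vantage.
No other company's threshold is met.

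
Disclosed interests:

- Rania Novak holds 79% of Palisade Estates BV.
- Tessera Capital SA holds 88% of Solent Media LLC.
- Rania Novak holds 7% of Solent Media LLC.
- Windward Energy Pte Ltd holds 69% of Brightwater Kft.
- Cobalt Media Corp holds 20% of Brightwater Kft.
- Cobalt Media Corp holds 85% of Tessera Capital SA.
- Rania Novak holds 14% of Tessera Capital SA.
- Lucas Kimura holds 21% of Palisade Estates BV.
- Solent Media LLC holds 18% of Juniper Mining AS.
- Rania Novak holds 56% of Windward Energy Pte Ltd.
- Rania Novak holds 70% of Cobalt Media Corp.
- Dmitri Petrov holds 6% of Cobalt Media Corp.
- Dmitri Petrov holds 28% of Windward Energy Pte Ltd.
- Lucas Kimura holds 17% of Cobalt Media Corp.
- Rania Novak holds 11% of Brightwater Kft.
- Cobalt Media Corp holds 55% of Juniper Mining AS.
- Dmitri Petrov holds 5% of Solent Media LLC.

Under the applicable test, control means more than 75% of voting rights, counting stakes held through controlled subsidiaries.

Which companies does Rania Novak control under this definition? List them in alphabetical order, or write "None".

Palisade Estates BV

Rania holds 79% of Palisade, so Rania controls Palisade.
No other company's threshold is met.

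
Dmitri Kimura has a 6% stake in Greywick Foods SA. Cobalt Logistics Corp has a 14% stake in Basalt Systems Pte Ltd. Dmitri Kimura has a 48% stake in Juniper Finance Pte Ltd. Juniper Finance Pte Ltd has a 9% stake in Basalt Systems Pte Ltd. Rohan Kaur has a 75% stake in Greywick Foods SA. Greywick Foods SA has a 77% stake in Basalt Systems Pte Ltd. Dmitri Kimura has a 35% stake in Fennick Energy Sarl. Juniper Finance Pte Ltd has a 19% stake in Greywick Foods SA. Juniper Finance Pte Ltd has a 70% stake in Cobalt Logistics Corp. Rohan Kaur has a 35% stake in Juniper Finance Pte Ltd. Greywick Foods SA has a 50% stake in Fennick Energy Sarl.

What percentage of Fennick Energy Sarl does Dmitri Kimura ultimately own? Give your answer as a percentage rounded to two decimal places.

42.56%

Dmitri reaches Fennick along 3 paths.
Direct stake: 35% = 35%.
Via Juniper → Greywick: 48% × 19% × 50% = 4.56%.
Via Greywick: 6% × 50% = 3%.
Total: 35% + 4.56% + 3% = 42.56%.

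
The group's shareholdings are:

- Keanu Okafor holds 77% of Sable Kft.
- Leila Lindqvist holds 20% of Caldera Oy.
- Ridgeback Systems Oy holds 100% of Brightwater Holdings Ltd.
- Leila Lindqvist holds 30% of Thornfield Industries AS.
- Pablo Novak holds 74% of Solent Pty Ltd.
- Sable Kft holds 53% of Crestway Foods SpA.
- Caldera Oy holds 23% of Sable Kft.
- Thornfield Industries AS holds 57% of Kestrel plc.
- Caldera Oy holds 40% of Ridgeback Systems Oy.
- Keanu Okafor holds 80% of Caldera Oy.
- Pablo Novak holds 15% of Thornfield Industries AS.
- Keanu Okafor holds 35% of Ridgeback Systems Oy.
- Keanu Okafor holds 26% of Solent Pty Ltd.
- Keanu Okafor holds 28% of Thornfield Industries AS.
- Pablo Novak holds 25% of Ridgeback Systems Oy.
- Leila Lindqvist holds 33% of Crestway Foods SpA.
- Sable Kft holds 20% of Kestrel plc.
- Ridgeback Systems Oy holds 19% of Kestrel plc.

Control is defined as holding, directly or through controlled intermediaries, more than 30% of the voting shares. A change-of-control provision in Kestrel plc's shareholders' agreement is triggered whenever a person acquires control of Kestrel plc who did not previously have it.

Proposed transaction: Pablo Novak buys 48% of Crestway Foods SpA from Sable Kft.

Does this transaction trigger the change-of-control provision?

The purchase adds only to Pablo's holdings (Sable's stake shrinks), so Pablo is the only person who could newly come to control Kestrel.
Pablo holds 74% of Solent, so Pablo controls Solent.
Neither Pablo nor any entity Pablo controls holds any voting interest in Kestrel.
So before the transaction, Pablo does not control Kestrel.
After the purchase, Pablo holds 48% of Crestway directly, and Sable's stake falls to 5%.
Pablo holds 48% of Crestway, so Pablo controls Crestway.
After the transaction, neither Pablo nor any entity Pablo controls holds a voting interest in Kestrel, so Pablo still does not control it.
No new person acquires control, so the clause is not triggered.

No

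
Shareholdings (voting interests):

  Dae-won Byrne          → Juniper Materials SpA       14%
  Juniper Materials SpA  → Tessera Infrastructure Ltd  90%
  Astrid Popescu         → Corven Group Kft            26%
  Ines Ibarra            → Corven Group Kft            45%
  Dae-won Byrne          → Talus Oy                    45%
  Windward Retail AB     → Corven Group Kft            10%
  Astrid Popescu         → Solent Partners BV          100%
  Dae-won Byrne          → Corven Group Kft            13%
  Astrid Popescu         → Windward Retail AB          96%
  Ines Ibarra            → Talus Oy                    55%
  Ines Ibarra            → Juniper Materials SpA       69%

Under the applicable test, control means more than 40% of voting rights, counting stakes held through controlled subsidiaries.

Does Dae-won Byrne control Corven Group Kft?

Dae-won holds 45% of Talus, so Dae-won controls Talus.
In Corven, Dae-won's side holds only 13%, not > 40%.
So Dae-won does not control Corven.

No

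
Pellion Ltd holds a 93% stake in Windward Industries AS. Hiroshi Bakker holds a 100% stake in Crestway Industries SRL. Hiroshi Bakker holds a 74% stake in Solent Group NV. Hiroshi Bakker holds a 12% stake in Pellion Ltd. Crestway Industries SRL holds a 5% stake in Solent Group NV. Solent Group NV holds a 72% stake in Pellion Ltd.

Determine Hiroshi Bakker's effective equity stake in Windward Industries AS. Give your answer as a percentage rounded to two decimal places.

64.06%

Hiroshi reaches Windward along 3 paths.
Via Solent → Pellion: 74% × 72% × 93% = 49.5504%.
Via Crestway → Solent → Pellion: 100% × 5% × 72% × 93% = 3.348%.
Via Pellion: 12% × 93% = 11.16%.
Total: 49.5504% + 3.348% + 11.16% = 64.0584%.
Rounded: 64.06%.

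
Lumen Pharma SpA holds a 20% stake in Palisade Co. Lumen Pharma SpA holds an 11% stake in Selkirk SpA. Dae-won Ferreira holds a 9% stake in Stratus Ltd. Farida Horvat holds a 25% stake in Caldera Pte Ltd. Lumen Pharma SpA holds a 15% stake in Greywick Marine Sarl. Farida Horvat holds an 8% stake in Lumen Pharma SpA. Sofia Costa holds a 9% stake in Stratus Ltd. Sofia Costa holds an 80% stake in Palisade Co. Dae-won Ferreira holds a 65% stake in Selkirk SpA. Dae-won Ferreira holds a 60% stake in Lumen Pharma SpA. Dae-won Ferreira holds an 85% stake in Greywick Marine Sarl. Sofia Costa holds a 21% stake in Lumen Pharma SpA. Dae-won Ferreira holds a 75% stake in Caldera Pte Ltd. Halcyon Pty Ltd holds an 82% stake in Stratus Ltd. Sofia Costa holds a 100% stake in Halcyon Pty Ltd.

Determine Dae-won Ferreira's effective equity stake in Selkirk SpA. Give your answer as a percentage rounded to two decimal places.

71.60%

Dae-won reaches Selkirk along 2 paths.
Direct stake: 65% = 65%.
Via Lumen: 60% × 11% = 6.6%.
Total: 65% + 6.6% = 71.6%.
Rounded: 71.60%.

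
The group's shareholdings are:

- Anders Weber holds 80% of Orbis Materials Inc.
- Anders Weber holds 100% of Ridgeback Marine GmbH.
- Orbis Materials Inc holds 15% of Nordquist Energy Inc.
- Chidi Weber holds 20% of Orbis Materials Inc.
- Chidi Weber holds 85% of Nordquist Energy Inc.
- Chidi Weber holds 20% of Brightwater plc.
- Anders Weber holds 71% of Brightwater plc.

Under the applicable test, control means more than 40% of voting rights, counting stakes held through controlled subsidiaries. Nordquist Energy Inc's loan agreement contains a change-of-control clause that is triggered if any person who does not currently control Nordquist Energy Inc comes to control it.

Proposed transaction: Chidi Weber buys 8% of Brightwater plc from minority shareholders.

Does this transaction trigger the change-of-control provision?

The purchase changes only Chidi's holdings, so Chidi is the only person who could newly come to control Nordquist.
Chidi holds 85% of Nordquist, so Chidi controls Nordquist.
So Chidi already controls Nordquist before the transaction.
After the purchase, Chidi's direct stake in Brightwater rises to 20% + 8% = 28%.
Chidi controlled Nordquist already, so this is not a new person acquiring control; every other person's position is unchanged or reduced.
No new person acquires control, so the clause is not triggered.

No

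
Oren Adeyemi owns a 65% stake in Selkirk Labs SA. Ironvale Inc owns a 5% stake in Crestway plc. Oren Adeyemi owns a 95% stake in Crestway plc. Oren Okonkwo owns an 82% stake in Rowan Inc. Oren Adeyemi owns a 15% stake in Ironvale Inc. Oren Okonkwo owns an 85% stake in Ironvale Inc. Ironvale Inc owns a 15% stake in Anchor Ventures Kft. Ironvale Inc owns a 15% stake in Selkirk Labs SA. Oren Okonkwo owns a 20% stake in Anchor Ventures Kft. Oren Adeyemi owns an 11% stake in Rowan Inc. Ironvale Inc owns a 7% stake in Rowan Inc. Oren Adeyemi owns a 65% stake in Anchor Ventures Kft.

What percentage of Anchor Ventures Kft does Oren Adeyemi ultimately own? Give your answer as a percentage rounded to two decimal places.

Oren Adeyemi reaches Anchor along 2 paths.
Via Ironvale: 15% × 15% = 2.25%.
Direct stake: 65% = 65%.
Total: 2.25% + 65% = 67.25%.

67.25%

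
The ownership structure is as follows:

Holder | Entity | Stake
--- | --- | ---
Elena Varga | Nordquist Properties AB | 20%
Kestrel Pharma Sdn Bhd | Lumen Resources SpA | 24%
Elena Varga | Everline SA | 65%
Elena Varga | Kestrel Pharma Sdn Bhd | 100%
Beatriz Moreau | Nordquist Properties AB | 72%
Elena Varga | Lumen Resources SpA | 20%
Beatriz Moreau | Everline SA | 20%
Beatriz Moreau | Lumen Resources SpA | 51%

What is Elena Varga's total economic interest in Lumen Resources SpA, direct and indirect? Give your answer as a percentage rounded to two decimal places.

44.00%

Elena reaches Lumen along 2 paths.
Direct stake: 20% = 20%.
Via Kestrel: 100% × 24% = 24%.
Total: 20% + 24% = 44%.
Rounded: 44.00%.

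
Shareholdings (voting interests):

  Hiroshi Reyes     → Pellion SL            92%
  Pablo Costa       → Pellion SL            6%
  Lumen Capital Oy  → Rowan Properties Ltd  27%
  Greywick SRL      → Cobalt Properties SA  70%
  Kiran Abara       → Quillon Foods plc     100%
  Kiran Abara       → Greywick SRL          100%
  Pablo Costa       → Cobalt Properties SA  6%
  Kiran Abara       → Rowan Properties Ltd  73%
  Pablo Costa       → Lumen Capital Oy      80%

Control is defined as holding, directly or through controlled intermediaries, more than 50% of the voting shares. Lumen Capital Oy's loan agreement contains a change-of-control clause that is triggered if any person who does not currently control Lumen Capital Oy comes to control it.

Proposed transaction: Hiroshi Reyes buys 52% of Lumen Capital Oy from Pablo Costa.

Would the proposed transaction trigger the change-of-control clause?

The purchase adds only to Hiroshi's holdings (Pablo's stake shrinks), so Hiroshi is the only person who could newly come to control Lumen.
Hiroshi holds 92% of Pellion, so Hiroshi controls Pellion.
Neither Hiroshi nor any entity Hiroshi controls holds any voting interest in Lumen.
So before the transaction, Hiroshi does not control Lumen.
After the purchase, Hiroshi holds 52% of Lumen directly, and Pablo's stake falls to 28%.
Hiroshi holds 52% of Lumen, so Hiroshi controls Lumen.
Hiroshi did not control Lumen before and does after, so the clause is triggered.

Yes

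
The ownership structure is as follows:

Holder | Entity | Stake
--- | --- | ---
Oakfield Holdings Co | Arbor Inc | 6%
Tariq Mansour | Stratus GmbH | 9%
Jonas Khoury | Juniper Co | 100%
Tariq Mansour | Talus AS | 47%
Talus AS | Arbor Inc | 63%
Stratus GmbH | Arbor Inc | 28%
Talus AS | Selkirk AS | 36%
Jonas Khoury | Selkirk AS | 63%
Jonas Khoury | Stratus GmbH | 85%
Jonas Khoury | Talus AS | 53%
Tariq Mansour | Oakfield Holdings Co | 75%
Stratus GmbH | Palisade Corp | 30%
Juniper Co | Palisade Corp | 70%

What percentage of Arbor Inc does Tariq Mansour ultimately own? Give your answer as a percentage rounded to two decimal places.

Tariq reaches Arbor along 3 paths.
Via Oakfield: 75% × 6% = 4.5%.
Via Stratus: 9% × 28% = 2.52%.
Via Talus: 47% × 63% = 29.61%.
Total: 4.5% + 2.52% + 29.61% = 36.63%.

36.63%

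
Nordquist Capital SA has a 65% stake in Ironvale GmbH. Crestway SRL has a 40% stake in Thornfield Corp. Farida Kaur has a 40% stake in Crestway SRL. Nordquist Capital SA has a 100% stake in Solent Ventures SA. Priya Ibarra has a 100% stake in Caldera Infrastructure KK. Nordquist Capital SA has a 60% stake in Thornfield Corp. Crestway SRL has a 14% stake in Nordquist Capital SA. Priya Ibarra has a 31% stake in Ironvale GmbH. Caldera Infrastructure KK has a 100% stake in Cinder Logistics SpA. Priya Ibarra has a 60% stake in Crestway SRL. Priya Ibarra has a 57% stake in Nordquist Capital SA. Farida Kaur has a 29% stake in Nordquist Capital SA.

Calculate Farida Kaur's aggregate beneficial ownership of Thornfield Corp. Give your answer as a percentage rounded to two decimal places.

Farida reaches Thornfield along 3 paths.
Via Crestway → Nordquist: 40% × 14% × 60% = 3.36%.
Via Nordquist: 29% × 60% = 17.4%.
Via Crestway: 40% × 40% = 16%.
Total: 3.36% + 17.4% + 16% = 36.76%.

36.76%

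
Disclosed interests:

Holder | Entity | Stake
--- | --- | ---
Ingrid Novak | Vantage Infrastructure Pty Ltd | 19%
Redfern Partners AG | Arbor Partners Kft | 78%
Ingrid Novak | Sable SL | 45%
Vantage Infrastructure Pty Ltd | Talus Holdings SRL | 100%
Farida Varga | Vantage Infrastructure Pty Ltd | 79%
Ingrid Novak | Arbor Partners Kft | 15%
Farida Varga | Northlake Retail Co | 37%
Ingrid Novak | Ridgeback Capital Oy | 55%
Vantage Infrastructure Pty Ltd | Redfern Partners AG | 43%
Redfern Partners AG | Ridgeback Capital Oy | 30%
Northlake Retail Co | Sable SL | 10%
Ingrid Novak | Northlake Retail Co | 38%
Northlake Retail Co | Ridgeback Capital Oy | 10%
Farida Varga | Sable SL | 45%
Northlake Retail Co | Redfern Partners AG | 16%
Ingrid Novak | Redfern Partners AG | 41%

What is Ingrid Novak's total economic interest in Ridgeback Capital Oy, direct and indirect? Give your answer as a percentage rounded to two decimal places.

Ingrid reaches Ridgeback along 5 paths.
Via Redfern: 41% × 30% = 12.3%.
Via Northlake → Redfern: 38% × 16% × 30% = 1.824%.
Via Vantage → Redfern: 19% × 43% × 30% = 2.451%.
Direct stake: 55% = 55%.
Via Northlake: 38% × 10% = 3.8%.
Total: 12.3% + 1.824% + 2.451% + 55% + 3.8% = 75.375%.
Rounded: 75.38%.

75.38%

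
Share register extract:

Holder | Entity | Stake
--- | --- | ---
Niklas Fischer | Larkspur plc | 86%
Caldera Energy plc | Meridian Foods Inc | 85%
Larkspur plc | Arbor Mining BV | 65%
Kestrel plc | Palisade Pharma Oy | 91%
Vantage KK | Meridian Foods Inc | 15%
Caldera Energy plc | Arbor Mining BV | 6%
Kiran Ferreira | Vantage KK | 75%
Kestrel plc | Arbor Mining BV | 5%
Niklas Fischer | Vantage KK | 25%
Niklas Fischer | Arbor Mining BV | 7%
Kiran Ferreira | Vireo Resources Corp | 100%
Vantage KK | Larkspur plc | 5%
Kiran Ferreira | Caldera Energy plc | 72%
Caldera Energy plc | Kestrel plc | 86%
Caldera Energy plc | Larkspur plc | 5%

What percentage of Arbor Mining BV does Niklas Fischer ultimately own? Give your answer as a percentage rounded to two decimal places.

Niklas reaches Arbor along 3 paths.
Via Vantage → Larkspur: 25% × 5% × 65% = 0.8125%.
Via Larkspur: 86% × 65% = 55.9%.
Direct stake: 7% = 7%.
Total: 0.8125% + 55.9% + 7% = 63.7125%.
Rounded: 63.71%.

63.71%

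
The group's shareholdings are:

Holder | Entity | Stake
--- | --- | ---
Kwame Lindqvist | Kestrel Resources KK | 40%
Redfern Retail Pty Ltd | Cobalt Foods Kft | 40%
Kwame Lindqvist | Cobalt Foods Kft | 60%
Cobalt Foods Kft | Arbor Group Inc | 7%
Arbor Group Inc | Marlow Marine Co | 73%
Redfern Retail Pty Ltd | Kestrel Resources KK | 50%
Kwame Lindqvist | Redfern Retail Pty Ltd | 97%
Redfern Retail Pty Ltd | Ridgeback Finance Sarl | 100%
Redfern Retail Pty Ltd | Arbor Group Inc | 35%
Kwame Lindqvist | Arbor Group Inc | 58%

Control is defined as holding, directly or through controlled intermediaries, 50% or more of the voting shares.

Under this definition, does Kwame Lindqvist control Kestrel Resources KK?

Kwame holds 97% of Redfern, so Kwame controls Redfern.
Kwame and Redfern together hold 40% + 50% = 90% of Kestrel, so Kwame controls Kestrel.

Yes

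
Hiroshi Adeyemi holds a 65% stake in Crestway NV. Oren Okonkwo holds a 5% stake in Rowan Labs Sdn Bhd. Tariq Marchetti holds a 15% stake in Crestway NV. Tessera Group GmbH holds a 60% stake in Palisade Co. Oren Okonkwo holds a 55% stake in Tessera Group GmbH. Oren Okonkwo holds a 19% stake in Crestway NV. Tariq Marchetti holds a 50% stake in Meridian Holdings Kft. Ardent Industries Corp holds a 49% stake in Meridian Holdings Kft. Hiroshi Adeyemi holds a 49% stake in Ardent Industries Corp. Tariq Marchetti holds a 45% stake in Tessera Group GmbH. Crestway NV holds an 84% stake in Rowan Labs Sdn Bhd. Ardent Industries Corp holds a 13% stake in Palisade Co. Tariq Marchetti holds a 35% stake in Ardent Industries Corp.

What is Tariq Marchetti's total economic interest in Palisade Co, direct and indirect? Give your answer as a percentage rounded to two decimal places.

Tariq reaches Palisade along 2 paths.
Via Tessera: 45% × 60% = 27%.
Via Ardent: 35% × 13% = 4.55%.
Total: 27% + 4.55% = 31.55%.

31.55%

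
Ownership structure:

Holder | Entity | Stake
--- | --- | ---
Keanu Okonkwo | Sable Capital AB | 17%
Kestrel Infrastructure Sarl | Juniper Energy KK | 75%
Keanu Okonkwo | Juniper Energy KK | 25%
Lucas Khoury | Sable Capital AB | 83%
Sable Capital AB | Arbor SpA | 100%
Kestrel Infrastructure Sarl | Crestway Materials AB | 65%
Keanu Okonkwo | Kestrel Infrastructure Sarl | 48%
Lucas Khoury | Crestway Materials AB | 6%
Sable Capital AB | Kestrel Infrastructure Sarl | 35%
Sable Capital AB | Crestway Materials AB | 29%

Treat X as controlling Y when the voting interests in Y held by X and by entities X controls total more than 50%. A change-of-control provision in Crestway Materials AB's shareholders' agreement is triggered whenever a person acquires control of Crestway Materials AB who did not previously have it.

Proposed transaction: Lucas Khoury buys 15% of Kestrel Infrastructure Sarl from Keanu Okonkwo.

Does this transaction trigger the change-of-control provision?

The purchase adds only to Lucas's holdings (Keanu's stake shrinks), so Lucas is the only person who could newly come to control Crestway.
Lucas holds 83% of Sable, so Lucas controls Sable.
Sable holds 100% of Arbor, so Lucas controls Arbor.
In Crestway, Lucas's side holds only 6% + 29% = 35%, not > 50%.
So before the transaction, Lucas does not control Crestway.
After the purchase, Lucas holds 15% of Kestrel directly, and Keanu's stake falls to 33%.
Lucas's side now holds 35% + 15% = 50% of Kestrel, not > 50%, so Lucas still does not control Kestrel.
After the transaction, Lucas's side holds 6% + 29% = 35% of Crestway, not > 50%, so Lucas still does not control Crestway.
No new person acquires control, so the clause is not triggered.

No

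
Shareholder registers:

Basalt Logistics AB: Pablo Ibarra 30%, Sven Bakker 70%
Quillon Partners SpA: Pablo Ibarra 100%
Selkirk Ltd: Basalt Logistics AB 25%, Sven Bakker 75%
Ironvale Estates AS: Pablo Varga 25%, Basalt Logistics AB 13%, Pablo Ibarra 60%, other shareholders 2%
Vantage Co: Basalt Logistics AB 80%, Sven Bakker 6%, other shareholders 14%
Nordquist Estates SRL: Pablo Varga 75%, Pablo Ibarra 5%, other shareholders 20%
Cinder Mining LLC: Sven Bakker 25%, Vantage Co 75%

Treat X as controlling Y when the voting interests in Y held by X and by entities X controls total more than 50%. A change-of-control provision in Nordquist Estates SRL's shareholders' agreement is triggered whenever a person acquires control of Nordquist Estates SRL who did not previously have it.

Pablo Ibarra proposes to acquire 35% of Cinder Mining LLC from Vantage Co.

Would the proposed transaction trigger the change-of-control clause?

No

The purchase adds only to Pablo Ibarra's holdings (Vantage's stake shrinks), so Pablo Ibarra is the only person who could newly come to control Nordquist.
Pablo Ibarra holds 100% of Quillon, so Pablo Ibarra controls Quillon.
Pablo Ibarra holds 60% of Ironvale, so Pablo Ibarra controls Ironvale.
In Nordquist, Pablo Ibarra's side holds only 5%, not > 50%.
So before the transaction, Pablo Ibarra does not control Nordquist.
After the purchase, Pablo Ibarra holds 35% of Cinder directly, and Vantage's stake falls to 40%.
Pablo Ibarra's side now holds 35% of Cinder, not > 50%, so Pablo Ibarra still does not control Cinder.
After the transaction, Pablo Ibarra's side holds 5% of Nordquist, not > 50%, so Pablo Ibarra still does not control Nordquist.
No new person acquires control, so the clause is not triggered.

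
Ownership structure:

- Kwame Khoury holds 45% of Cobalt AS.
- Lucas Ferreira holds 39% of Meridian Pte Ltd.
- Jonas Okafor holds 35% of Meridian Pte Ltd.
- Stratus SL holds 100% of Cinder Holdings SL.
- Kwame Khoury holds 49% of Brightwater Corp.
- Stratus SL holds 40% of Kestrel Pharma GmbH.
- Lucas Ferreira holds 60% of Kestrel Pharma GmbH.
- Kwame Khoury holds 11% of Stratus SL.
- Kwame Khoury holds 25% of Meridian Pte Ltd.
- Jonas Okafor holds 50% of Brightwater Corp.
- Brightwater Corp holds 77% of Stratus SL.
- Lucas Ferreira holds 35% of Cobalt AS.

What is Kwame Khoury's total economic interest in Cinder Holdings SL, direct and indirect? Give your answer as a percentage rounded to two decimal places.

Kwame reaches Cinder along 2 paths.
Via Brightwater → Stratus: 49% × 77% × 100% = 37.73%.
Via Stratus: 11% × 100% = 11%.
Total: 37.73% + 11% = 48.73%.

48.73%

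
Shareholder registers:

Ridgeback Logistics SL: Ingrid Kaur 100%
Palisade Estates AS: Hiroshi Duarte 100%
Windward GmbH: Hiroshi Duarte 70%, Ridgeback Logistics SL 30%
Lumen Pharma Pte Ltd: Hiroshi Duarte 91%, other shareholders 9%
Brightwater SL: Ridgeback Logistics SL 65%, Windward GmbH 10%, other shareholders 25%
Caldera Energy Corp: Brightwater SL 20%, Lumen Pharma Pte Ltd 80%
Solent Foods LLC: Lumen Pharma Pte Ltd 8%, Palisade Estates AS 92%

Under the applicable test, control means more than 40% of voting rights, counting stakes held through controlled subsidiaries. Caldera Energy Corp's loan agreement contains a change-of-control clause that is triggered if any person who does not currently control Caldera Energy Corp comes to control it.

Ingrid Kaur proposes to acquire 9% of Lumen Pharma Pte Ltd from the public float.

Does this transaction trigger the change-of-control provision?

No

The purchase changes only Ingrid's holdings, so Ingrid is the only person who could newly come to control Caldera.
Ingrid holds 100% of Ridgeback, so Ingrid controls Ridgeback.
Ridgeback holds 65% of Brightwater, so Ingrid controls Brightwater.
In Caldera, Ingrid's side holds only 20%, not > 40%.
So before the transaction, Ingrid does not control Caldera.
After the purchase, Ingrid holds 9% of Lumen directly.
Ingrid's side now holds 9% of Lumen, not > 40%, so Ingrid still does not control Lumen.
After the transaction, Ingrid's side holds 20% of Caldera, not > 40%, so Ingrid still does not control Caldera.
No new person acquires control, so the clause is not triggered.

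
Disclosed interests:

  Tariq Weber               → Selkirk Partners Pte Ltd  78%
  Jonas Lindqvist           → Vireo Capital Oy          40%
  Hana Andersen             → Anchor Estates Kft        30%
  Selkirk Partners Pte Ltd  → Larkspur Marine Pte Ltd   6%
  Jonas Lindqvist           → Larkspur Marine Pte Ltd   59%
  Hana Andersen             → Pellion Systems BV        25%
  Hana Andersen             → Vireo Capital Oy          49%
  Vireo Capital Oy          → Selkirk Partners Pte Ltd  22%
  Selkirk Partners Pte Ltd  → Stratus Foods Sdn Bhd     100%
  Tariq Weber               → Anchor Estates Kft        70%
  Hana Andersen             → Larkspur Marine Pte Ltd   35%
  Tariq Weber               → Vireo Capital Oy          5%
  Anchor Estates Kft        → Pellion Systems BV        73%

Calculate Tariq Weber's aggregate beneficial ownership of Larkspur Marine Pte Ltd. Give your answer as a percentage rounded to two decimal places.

Tariq reaches Larkspur along 2 paths.
Via Selkirk: 78% × 6% = 4.68%.
Via Vireo → Selkirk: 5% × 22% × 6% = 0.066%.
Total: 4.68% + 0.066% = 4.746%.
Rounded: 4.75%.

4.75%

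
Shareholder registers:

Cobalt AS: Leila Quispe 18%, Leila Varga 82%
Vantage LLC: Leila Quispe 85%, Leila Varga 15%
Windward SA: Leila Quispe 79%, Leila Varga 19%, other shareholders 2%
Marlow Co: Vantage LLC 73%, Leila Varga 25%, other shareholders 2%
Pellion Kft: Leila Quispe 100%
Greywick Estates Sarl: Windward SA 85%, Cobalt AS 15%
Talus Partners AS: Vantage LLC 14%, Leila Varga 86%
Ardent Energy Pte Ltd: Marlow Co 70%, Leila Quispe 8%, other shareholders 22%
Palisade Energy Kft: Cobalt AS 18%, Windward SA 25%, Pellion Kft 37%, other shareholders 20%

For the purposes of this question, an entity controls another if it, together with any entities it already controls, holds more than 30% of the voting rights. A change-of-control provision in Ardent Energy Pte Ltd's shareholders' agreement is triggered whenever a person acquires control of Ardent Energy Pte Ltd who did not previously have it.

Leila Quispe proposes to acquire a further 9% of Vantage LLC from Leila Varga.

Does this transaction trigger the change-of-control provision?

No

The purchase adds only to Leila Quispe's holdings (Leila Varga's stake shrinks), so Leila Quispe is the only person who could newly come to control Ardent.
Leila Quispe holds 85% of Vantage, so Leila Quispe controls Vantage.
Vantage holds 73% of Marlow, so Leila Quispe controls Marlow.
Marlow and Leila Quispe together hold 70% + 8% = 78% of Ardent, so Leila Quispe controls Ardent.
So Leila Quispe already controls Ardent before the transaction.
After the purchase, Leila Quispe's direct stake in Vantage rises to 85% + 9% = 94%, and Leila Varga's stake falls to 6%.
Leila Quispe controlled Ardent already, so this is not a new person acquiring control; every other person's position is unchanged or reduced.
No new person acquires control, so the clause is not triggered.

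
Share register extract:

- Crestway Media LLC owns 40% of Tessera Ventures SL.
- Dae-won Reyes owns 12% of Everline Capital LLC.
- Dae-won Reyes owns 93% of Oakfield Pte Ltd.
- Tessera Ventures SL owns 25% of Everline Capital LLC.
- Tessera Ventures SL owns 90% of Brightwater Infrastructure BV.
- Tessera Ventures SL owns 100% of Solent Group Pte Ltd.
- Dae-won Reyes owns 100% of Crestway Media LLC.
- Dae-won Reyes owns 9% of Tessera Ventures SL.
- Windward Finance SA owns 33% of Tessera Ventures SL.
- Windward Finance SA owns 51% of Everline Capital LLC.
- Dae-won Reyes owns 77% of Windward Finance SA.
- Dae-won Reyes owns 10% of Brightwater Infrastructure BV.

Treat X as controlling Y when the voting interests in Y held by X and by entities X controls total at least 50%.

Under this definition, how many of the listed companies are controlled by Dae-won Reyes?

7

Dae-won holds 77% of Windward, so Dae-won controls Windward.
Dae-won holds 100% of Crestway, so Dae-won controls Crestway.
Dae-won holds 93% of Oakfield, so Dae-won controls Oakfield.
Windward and Dae-won and Crestway together hold 33% + 9% + 40% = 82% of Tessera, so Dae-won controls Tessera.
Dae-won and Tessera together hold 10% + 90% = 100% of Brightwater, so Dae-won controls Brightwater.
Windward and Tessera and Dae-won together hold 51% + 25% + 12% = 88% of Everline, so Dae-won controls Everline.
Tessera holds 100% of Solent, so Dae-won controls Solent.
Dae-won controls 7 companies.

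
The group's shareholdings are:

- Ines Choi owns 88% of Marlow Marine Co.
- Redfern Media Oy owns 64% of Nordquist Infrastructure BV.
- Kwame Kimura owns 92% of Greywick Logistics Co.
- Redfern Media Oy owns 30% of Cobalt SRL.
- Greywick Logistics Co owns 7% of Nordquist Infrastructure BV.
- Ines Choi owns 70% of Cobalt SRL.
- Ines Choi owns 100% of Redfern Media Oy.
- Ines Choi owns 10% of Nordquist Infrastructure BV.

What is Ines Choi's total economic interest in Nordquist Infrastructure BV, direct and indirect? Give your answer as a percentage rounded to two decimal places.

Ines reaches Nordquist along 2 paths.
Via Redfern: 100% × 64% = 64%.
Direct stake: 10% = 10%.
Total: 64% + 10% = 74%.
Rounded: 74.00%.

74.00%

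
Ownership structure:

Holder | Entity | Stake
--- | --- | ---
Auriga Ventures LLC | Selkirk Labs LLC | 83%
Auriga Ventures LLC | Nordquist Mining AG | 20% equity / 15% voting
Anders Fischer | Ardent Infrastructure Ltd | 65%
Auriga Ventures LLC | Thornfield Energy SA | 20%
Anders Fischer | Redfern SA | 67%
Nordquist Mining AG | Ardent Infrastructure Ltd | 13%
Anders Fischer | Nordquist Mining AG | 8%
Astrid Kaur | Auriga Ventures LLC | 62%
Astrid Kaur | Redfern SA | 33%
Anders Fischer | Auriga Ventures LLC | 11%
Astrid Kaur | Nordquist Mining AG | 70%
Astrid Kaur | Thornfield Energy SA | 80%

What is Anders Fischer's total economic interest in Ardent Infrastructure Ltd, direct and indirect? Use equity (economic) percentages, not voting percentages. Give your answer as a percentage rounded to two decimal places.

Anders reaches Ardent along 3 paths.
Direct stake: 65% = 65%.
Via Auriga → Nordquist: 11% × 20% × 13% = 0.286%.
Via Nordquist: 8% × 13% = 1.04%.
Total: 65% + 0.286% + 1.04% = 66.326%.
Rounded: 66.33%.

66.33%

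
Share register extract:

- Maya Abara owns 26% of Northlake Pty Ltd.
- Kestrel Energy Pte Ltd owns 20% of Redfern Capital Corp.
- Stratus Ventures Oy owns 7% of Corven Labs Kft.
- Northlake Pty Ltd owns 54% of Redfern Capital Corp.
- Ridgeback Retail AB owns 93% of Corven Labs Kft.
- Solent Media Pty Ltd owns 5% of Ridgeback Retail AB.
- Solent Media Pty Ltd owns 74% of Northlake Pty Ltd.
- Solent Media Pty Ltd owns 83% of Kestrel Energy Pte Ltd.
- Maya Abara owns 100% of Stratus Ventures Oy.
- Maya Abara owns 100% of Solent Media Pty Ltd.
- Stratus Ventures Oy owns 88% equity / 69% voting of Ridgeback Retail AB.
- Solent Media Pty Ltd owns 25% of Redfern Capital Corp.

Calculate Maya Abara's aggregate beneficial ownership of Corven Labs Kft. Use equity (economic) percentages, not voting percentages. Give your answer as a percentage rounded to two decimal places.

93.49%

Maya reaches Corven along 3 paths.
Via Stratus: 100% × 7% = 7%.
Via Stratus → Ridgeback: 100% × 88% × 93% = 81.84%.
Via Solent → Ridgeback: 100% × 5% × 93% = 4.65%.
Total: 7% + 81.84% + 4.65% = 93.49%.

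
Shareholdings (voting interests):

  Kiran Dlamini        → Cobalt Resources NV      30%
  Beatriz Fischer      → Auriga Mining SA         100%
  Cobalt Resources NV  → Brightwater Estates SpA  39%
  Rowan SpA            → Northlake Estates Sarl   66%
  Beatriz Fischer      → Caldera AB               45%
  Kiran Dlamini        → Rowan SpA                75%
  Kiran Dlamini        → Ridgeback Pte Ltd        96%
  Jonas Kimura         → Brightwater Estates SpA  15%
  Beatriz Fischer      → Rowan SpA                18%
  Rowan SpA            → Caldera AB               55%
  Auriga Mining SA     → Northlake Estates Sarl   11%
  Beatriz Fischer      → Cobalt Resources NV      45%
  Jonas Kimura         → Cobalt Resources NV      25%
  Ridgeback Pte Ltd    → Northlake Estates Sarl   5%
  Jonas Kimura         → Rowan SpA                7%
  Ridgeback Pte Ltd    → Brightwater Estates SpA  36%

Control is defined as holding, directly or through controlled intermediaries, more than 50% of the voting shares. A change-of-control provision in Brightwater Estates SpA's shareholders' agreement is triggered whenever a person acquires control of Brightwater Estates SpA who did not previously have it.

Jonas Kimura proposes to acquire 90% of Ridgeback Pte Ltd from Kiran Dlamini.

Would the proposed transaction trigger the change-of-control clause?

Yes

The purchase adds only to Jonas's holdings (Kiran's stake shrinks), so Jonas is the only person who could newly come to control Brightwater.
Jonas's largest direct stake is 25% in Cobalt, which does not meet the threshold, so Jonas controls no company.
In Brightwater, Jonas's side holds only 15%, not > 50%.
So before the transaction, Jonas does not control Brightwater.
After the purchase, Jonas holds 90% of Ridgeback directly, and Kiran's stake falls to 6%.
Jonas holds 90% of Ridgeback, so Jonas controls Ridgeback.
Jonas and Ridgeback together hold 15% + 36% = 51% of Brightwater, so Jonas controls Brightwater.
Jonas did not control Brightwater before and does after, so the clause is triggered.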